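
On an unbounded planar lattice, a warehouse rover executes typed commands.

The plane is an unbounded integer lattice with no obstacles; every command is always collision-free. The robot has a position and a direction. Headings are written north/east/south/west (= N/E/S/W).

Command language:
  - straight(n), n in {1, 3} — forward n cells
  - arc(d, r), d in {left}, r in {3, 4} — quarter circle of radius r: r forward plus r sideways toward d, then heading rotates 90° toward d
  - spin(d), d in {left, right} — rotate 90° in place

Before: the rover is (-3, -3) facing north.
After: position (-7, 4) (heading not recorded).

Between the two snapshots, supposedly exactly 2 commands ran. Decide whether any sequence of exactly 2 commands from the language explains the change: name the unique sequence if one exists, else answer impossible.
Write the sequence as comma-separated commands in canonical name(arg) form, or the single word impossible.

straight(3), arc(left, 4)

key: order matters: swapping straight(3) and arc(left, 4) lands elsewhere
start: (-3, -3) facing north
t=1 straight(3) ⇒ (-3, 0) facing north
t=2 arc(left, 4) ⇒ (-7, 4) facing west
uniquely the one of 36 2-step routes that fits.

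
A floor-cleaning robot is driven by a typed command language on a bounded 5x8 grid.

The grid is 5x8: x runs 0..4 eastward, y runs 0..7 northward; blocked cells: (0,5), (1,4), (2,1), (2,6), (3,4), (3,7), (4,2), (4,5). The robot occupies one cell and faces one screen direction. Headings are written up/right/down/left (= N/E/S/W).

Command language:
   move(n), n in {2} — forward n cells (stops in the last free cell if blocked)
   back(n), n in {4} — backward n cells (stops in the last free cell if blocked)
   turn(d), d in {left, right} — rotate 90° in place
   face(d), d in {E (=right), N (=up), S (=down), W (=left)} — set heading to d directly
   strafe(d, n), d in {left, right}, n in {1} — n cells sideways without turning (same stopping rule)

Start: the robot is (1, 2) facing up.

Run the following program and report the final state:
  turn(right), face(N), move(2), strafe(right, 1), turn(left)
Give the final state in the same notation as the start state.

t0: (1, 2) facing up
[1] after turn(right): (1, 2) facing right
[2] after face(N): (1, 2) facing up
[3] after move(2): (1, 3) facing up
[4] after strafe(right, 1): (2, 3) facing up
[5] after turn(left): (2, 3) facing left

(2, 3) facing left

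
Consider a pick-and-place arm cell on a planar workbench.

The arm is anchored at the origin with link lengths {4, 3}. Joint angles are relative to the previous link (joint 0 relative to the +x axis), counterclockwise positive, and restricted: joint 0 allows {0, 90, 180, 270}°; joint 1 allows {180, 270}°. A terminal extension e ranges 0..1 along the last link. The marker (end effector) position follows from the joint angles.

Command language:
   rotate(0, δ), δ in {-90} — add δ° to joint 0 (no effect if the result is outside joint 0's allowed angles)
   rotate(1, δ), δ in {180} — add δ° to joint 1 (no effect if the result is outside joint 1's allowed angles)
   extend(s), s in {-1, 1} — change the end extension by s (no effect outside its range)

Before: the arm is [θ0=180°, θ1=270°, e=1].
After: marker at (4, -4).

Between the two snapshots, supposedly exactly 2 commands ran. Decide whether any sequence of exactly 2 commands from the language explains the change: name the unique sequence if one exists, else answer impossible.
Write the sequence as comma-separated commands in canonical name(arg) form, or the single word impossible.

from: [θ0=180°, θ1=270°, e=1]
1. rotate(0, -90) → [θ0=90°, θ1=270°, e=1]
2. rotate(0, -90) → [θ0=0°, θ1=270°, e=1]
no rival 2-sequence matches.

rotate(0, -90), rotate(0, -90)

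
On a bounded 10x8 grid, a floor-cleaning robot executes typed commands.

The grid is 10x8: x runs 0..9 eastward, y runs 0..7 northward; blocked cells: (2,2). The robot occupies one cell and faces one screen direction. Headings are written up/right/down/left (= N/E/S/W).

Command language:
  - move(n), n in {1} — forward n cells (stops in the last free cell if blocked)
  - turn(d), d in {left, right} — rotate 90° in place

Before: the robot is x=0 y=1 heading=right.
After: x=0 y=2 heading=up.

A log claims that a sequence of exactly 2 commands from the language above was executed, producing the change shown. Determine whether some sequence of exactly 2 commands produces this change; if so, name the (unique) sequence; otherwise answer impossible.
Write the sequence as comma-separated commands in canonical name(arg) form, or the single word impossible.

turn(left), move(1)

key: position moved to (0,2) AND the heading swung to N — translation plus rotation needed
begin: x=0 y=1 heading=right
[1] after turn(left): x=0 y=1 heading=up
[2] after move(1): x=0 y=2 heading=up
no other 2-command option fits: unique.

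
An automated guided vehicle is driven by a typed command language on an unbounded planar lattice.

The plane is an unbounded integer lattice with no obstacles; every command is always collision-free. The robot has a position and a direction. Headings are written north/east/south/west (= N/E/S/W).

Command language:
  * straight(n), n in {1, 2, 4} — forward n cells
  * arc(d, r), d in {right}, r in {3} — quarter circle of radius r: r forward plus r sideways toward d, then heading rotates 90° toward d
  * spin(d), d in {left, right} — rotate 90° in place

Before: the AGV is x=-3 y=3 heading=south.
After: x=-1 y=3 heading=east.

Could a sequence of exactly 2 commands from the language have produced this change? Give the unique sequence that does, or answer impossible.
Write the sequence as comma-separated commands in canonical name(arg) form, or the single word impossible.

key: cell and facing (now E) both changed — the 2 commands mix motion and turning
initial: x=-3 y=3 heading=south
1. spin(left) → x=-3 y=3 heading=east
2. straight(2) → x=-1 y=3 heading=east
uniquely the one of 36 2-step routes that fits.

spin(left), straight(2)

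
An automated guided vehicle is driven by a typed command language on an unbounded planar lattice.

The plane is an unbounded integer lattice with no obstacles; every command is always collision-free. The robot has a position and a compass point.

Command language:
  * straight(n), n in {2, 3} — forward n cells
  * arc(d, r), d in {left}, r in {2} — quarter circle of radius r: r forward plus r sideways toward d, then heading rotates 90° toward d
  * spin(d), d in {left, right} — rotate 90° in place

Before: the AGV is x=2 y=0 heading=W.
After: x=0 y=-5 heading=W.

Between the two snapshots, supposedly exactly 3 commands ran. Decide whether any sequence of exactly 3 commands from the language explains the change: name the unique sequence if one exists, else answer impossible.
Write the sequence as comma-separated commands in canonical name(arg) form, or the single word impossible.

arc(left, 2), straight(3), spin(right)

key: running spin(right) before arc(left, 2) would end elsewhere — order is forced
start: x=2 y=0 heading=W
t=1 arc(left, 2) ⇒ x=0 y=-2 heading=S
t=2 straight(3) ⇒ x=0 y=-5 heading=S
t=3 spin(right) ⇒ x=0 y=-5 heading=W
no other 3-command option fits: unique.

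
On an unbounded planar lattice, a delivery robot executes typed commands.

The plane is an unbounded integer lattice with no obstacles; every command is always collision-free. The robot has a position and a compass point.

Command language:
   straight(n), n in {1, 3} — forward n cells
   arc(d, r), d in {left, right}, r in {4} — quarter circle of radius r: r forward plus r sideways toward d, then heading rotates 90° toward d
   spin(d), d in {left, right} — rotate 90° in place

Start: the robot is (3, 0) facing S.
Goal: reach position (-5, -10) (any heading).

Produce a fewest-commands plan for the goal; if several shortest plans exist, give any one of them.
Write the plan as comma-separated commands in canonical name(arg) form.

straight(1), straight(1), arc(right, 4), arc(left, 4)

initial: (3, 0) facing S
step 1 (straight(1)): (3, -1) facing S
step 2 (straight(1)): (3, -2) facing S
step 3 (arc(right, 4)): (-1, -6) facing W
step 4 (arc(left, 4)): (-5, -10) facing S
minimal: 4 command(s), checked below 4.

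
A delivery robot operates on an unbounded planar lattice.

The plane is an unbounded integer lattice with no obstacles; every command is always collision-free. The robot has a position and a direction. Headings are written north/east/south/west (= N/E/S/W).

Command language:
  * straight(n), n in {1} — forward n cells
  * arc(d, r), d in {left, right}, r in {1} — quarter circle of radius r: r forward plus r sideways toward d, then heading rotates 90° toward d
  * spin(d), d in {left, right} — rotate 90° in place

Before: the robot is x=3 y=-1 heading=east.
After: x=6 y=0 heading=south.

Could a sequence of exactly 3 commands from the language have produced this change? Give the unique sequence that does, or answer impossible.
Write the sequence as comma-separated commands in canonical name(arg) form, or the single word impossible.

key: order matters: swapping arc(left, 1) and arc(right, 1) lands elsewhere
begin: x=3 y=-1 heading=east
t=1 arc(left, 1) ⇒ x=4 y=0 heading=north
t=2 arc(right, 1) ⇒ x=5 y=1 heading=east
t=3 arc(right, 1) ⇒ x=6 y=0 heading=south
no rival 3-sequence matches.

arc(left, 1), arc(right, 1), arc(right, 1)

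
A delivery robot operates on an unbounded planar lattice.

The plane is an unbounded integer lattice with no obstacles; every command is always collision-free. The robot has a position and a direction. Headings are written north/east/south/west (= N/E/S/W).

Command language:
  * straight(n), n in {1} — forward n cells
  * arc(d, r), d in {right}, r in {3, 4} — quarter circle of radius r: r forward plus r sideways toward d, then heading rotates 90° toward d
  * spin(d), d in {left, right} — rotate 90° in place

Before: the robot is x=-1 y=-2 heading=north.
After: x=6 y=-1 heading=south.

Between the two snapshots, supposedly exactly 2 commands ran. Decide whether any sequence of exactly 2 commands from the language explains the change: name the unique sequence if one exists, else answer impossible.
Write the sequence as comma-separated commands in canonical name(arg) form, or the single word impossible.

key: cell and facing (now S) both changed — the 2 commands mix motion and turning
t0: x=-1 y=-2 heading=north
[1] after arc(right, 4): x=3 y=2 heading=east
[2] after arc(right, 3): x=6 y=-1 heading=south
all 25 alternatives checked — unique.

arc(right, 4), arc(right, 3)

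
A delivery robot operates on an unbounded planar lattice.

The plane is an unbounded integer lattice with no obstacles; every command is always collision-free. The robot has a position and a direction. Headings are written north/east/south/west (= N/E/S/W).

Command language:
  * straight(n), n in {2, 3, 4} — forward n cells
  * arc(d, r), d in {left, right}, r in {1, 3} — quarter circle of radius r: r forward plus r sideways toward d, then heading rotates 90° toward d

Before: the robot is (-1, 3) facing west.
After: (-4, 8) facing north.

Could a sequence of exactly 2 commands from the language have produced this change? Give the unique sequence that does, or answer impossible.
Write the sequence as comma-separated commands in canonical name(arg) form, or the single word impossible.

arc(right, 3), straight(2)

key: cell and facing (now N) both changed — the 2 commands mix motion and turning
begin: (-1, 3) facing west
1. arc(right, 3) → (-4, 6) facing north
2. straight(2) → (-4, 8) facing north
all 49 alternatives checked — unique.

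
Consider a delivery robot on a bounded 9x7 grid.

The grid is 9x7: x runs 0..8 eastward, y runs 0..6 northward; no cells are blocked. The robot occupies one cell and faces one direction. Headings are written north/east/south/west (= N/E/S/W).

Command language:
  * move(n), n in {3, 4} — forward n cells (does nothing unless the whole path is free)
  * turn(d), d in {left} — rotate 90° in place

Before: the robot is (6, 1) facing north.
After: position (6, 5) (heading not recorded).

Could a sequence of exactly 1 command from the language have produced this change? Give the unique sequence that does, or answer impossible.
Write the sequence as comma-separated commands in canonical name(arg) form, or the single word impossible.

t0: (6, 1) facing north
1. move(4) → (6, 5) facing north
all 3 alternatives checked — unique.

move(4)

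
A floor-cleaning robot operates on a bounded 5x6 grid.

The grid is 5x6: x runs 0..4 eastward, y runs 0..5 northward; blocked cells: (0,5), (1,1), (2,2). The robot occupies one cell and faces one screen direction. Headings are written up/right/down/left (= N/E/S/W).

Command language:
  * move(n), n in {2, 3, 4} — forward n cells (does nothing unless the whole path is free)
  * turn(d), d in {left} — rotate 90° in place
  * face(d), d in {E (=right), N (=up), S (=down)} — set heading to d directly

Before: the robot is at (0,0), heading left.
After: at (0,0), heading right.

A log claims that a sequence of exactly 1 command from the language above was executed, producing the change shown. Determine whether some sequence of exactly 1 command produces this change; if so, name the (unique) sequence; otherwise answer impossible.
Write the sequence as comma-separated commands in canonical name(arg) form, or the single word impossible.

face(E)

key: (0,0) unchanged — the single command moves nothing
initial: at (0,0), heading left
t=1 face(E) ⇒ at (0,0), heading right
no rival 1-sequence matches.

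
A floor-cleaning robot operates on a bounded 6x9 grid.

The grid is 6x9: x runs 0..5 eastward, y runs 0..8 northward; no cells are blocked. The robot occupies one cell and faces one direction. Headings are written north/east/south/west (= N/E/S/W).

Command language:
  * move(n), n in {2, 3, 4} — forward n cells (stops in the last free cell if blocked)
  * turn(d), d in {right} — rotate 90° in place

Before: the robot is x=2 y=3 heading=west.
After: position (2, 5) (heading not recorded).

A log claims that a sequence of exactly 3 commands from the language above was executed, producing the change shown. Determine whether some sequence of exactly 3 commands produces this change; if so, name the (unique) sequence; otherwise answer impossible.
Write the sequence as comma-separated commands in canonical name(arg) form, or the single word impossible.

start: x=2 y=3 heading=west
[1] after turn(right): x=2 y=3 heading=north
[2] after move(2): x=2 y=5 heading=north
[3] after turn(right): x=2 y=5 heading=east
no rival 3-sequence matches.

turn(right), move(2), turn(right)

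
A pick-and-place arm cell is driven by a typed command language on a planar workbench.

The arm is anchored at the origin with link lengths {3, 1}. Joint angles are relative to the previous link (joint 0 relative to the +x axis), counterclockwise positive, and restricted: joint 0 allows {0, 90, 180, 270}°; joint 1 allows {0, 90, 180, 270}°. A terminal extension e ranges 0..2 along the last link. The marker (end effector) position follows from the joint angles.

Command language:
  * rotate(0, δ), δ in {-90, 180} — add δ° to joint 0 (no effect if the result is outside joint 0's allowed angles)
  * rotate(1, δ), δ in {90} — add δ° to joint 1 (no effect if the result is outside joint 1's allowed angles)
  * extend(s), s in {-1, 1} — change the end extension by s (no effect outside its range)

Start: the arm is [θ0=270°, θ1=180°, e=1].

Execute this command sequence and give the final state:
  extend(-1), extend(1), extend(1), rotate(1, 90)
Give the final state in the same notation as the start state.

[θ0=270°, θ1=270°, e=2]

t0: [θ0=270°, θ1=180°, e=1]
[1] after extend(-1): [θ0=270°, θ1=180°, e=0]
[2] after extend(1): [θ0=270°, θ1=180°, e=1]
[3] after extend(1): [θ0=270°, θ1=180°, e=2]
[4] after rotate(1, 90): [θ0=270°, θ1=270°, e=2]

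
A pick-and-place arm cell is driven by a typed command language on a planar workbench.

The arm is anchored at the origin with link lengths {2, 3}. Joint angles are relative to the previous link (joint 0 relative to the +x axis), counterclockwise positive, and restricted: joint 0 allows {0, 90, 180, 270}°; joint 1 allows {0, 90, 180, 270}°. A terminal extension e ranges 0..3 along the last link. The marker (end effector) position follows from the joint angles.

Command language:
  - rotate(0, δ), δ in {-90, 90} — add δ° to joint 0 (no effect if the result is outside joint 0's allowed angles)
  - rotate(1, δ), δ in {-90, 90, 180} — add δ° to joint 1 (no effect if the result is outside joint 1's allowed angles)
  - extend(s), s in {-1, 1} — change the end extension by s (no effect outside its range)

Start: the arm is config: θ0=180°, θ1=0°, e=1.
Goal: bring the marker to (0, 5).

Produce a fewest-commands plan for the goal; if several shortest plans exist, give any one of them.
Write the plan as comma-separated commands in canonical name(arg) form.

t0: config: θ0=180°, θ1=0°, e=1
1. extend(-1) → config: θ0=180°, θ1=0°, e=0
2. rotate(0, -90) → config: θ0=90°, θ1=0°, e=0
minimal: 2 command(s), checked below 2.

extend(-1), rotate(0, -90)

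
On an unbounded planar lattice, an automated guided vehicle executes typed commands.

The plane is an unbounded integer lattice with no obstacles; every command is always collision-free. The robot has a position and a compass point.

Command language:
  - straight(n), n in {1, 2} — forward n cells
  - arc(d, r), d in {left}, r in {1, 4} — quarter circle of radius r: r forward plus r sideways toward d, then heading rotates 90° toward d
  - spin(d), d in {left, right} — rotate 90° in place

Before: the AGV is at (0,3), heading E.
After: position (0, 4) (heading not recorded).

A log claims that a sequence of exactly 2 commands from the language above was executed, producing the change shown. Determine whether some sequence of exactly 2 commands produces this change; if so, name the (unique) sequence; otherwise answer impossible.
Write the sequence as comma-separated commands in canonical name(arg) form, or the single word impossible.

spin(left), straight(1)

key: running straight(1) before spin(left) would end elsewhere — order is forced
from: at (0,3), heading E
1. spin(left) → at (0,3), heading N
2. straight(1) → at (0,4), heading N
no other 2-command option fits: unique.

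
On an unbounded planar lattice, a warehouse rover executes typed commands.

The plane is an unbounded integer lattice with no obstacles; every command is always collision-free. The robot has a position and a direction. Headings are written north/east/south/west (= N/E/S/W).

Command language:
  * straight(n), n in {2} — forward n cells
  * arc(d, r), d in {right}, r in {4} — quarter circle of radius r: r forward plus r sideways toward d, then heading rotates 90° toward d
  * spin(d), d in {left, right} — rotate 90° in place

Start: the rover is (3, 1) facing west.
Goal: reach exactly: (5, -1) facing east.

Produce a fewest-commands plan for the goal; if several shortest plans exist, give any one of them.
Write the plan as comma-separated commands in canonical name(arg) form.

spin(left), straight(2), spin(left), straight(2)

start: (3, 1) facing west
1. spin(left) → (3, 1) facing south
2. straight(2) → (3, -1) facing south
3. spin(left) → (3, -1) facing east
4. straight(2) → (5, -1) facing east
shorter routes all fall short; 4 is best.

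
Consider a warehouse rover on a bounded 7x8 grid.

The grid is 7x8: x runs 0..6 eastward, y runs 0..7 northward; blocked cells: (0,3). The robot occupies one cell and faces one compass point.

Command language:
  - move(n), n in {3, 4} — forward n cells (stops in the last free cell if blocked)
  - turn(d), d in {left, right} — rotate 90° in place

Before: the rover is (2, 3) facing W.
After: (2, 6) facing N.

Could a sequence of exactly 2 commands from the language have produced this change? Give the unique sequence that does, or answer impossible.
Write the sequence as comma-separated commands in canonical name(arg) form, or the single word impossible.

key: order matters: swapping turn(right) and move(3) lands elsewhere
begin: (2, 3) facing W
[1] after turn(right): (2, 3) facing N
[2] after move(3): (2, 6) facing N
no other 2-command option fits: unique.

turn(right), move(3)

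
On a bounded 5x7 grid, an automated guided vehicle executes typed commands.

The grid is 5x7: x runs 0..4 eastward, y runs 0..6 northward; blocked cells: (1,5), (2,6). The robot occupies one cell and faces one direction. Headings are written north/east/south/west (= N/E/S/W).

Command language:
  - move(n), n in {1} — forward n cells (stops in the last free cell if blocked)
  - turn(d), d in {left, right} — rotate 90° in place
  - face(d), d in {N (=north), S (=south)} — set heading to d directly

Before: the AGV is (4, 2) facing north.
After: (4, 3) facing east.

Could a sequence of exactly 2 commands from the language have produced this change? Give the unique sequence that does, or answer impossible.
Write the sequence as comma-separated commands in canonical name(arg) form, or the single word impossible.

key: cell and facing (now E) both changed — the 2 commands mix motion and turning
from: (4, 2) facing north
step 1 (move(1)): (4, 3) facing north
step 2 (turn(right)): (4, 3) facing east
all 25 alternatives checked — unique.

move(1), turn(right)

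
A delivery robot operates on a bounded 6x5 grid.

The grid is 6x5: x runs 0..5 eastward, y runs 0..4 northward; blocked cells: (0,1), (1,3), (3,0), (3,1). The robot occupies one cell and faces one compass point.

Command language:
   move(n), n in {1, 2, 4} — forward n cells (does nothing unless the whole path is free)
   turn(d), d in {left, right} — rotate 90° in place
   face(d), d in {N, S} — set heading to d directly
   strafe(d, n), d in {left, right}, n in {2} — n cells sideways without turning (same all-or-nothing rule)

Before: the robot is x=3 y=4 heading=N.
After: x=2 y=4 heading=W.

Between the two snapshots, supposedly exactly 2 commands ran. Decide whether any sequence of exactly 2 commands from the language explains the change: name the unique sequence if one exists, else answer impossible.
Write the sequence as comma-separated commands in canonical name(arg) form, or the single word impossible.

key: running move(1) before turn(left) would end elsewhere — order is forced
t0: x=3 y=4 heading=N
t=1 turn(left) ⇒ x=3 y=4 heading=W
t=2 move(1) ⇒ x=2 y=4 heading=W
uniquely the one of 81 2-step routes that fits.

turn(left), move(1)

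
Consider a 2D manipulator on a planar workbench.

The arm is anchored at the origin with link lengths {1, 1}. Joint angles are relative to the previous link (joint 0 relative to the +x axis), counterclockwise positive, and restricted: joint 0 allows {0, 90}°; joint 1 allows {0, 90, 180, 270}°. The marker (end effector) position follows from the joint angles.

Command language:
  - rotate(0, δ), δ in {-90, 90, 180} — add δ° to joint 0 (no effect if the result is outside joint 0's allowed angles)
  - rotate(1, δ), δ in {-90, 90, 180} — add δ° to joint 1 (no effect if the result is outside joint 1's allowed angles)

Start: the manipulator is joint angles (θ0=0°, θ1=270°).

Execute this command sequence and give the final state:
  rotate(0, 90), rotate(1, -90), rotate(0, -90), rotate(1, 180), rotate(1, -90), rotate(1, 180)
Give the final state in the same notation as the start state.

start: joint angles (θ0=0°, θ1=270°)
t=1 rotate(0, 90) ⇒ joint angles (θ0=90°, θ1=270°)
t=2 rotate(1, -90) ⇒ joint angles (θ0=90°, θ1=180°)
t=3 rotate(0, -90) ⇒ joint angles (θ0=0°, θ1=180°)
t=4 rotate(1, 180) ⇒ joint angles (θ0=0°, θ1=0°)
t=5 rotate(1, -90) ⇒ joint angles (θ0=0°, θ1=270°)
t=6 rotate(1, 180) ⇒ joint angles (θ0=0°, θ1=90°)

joint angles (θ0=0°, θ1=90°)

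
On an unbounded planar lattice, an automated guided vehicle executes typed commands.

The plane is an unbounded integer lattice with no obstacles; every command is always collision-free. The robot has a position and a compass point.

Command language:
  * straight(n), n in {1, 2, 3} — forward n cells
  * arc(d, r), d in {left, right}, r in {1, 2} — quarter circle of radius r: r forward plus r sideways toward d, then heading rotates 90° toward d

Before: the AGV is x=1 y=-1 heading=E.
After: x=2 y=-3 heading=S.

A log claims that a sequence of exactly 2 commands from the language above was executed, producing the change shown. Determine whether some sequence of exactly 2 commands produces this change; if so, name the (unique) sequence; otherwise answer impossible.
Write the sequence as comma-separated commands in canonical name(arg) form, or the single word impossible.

key: cell and facing (now S) both changed — the 2 commands mix motion and turning
t0: x=1 y=-1 heading=E
1. arc(right, 1) → x=2 y=-2 heading=S
2. straight(1) → x=2 y=-3 heading=S
all 49 alternatives checked — unique.

arc(right, 1), straight(1)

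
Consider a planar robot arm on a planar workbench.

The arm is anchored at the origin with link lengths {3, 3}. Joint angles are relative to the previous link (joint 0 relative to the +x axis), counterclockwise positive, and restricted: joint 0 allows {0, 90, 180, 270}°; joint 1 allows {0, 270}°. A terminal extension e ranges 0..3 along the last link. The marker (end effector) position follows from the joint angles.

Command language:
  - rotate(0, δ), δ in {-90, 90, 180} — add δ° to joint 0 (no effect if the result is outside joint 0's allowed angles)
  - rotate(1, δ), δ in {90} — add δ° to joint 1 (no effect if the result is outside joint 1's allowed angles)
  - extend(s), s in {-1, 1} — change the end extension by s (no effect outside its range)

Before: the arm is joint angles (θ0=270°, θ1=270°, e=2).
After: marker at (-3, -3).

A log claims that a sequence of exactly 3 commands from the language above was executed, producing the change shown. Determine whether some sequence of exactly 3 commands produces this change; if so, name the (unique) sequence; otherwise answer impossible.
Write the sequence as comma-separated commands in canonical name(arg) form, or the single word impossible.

start: joint angles (θ0=270°, θ1=270°, e=2)
t=1 extend(-1) ⇒ joint angles (θ0=270°, θ1=270°, e=1)
t=2 extend(-1) ⇒ joint angles (θ0=270°, θ1=270°, e=0)
t=3 extend(-1) ⇒ joint angles (θ0=270°, θ1=270°, e=0)
no rival 3-sequence matches.

extend(-1), extend(-1), extend(-1)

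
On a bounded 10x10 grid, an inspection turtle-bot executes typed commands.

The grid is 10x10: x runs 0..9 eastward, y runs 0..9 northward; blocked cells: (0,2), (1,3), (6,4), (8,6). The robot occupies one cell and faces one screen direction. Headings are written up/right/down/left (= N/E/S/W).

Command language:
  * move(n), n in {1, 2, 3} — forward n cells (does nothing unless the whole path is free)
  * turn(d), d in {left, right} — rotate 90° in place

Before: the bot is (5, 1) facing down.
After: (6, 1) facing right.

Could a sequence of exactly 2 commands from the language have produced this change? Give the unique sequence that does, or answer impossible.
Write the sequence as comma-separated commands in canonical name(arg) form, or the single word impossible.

key: position moved to (6,1) AND the heading swung to E — translation plus rotation needed
initial: (5, 1) facing down
step 1 (turn(left)): (5, 1) facing right
step 2 (move(1)): (6, 1) facing right
all 25 alternatives checked — unique.

turn(left), move(1)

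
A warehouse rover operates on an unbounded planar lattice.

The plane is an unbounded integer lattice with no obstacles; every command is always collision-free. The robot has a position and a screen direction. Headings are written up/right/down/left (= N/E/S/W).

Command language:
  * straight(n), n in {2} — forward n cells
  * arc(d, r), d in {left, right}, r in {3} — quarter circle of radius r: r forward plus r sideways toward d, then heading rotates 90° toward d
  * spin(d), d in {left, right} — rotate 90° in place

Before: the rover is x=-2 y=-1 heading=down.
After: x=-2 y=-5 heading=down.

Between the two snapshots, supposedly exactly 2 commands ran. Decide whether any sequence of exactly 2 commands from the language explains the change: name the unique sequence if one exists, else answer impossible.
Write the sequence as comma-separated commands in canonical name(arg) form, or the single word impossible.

straight(2), straight(2)

key: heading stays S — no command in the sequence turns
start: x=-2 y=-1 heading=down
step 1 (straight(2)): x=-2 y=-3 heading=down
step 2 (straight(2)): x=-2 y=-5 heading=down
uniquely the one of 25 2-step routes that fits.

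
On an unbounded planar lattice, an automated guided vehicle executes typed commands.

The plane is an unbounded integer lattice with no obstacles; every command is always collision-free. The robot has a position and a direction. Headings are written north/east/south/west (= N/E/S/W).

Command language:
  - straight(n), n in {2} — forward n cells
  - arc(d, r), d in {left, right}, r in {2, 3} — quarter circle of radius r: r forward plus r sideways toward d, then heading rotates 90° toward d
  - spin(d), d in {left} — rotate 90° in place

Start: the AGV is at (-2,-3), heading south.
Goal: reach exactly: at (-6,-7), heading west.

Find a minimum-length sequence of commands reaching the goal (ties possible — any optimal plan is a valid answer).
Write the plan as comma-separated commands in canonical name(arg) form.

straight(2), arc(right, 2), straight(2)

begin: at (-2,-3), heading south
t=1 straight(2) ⇒ at (-2,-5), heading south
t=2 arc(right, 2) ⇒ at (-4,-7), heading west
t=3 straight(2) ⇒ at (-6,-7), heading west
minimal: 3 command(s), checked below 3.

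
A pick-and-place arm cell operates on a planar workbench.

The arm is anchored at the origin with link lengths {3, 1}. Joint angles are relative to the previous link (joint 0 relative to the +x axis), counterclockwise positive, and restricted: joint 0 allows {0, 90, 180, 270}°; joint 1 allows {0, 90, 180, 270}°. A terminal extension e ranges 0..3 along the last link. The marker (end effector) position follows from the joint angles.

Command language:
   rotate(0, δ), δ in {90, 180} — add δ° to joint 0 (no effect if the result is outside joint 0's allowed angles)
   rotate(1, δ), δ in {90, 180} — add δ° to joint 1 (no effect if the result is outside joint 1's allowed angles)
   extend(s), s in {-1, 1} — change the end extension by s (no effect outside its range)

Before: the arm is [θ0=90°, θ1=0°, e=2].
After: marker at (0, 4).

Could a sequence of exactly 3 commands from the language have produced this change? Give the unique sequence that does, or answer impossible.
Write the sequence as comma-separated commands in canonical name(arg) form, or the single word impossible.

extend(-1), extend(-1), extend(-1)

t0: [θ0=90°, θ1=0°, e=2]
t=1 extend(-1) ⇒ [θ0=90°, θ1=0°, e=1]
t=2 extend(-1) ⇒ [θ0=90°, θ1=0°, e=0]
t=3 extend(-1) ⇒ [θ0=90°, θ1=0°, e=0]
no rival 3-sequence matches.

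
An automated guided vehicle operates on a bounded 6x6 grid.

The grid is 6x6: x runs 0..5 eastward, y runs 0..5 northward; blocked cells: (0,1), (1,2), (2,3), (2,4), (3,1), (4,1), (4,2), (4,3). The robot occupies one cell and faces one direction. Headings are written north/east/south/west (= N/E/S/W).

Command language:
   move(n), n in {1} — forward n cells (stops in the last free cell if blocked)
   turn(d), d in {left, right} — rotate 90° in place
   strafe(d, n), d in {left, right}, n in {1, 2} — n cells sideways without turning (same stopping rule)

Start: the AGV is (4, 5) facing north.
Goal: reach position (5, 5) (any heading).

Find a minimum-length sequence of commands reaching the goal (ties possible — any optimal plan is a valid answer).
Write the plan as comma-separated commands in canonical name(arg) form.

t0: (4, 5) facing north
[1] after strafe(right, 2): (5, 5) facing north
minimal: 1 command(s), checked below 1.

strafe(right, 2)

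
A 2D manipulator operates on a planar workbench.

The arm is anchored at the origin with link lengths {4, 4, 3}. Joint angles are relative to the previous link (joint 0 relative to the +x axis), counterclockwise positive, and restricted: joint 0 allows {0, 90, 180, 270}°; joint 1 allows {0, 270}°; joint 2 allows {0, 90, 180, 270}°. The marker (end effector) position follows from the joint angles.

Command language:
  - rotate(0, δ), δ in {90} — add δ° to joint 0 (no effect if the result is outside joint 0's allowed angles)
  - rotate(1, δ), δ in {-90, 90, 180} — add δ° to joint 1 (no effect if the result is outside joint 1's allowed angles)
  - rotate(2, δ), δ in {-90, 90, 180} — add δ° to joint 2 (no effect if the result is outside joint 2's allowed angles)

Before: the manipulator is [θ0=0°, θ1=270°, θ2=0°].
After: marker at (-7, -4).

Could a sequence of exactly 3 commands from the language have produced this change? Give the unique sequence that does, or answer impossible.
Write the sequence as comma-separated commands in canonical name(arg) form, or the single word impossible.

rotate(0, 90), rotate(0, 90), rotate(0, 90)

begin: [θ0=0°, θ1=270°, θ2=0°]
step 1 (rotate(0, 90)): [θ0=90°, θ1=270°, θ2=0°]
step 2 (rotate(0, 90)): [θ0=180°, θ1=270°, θ2=0°]
step 3 (rotate(0, 90)): [θ0=270°, θ1=270°, θ2=0°]
uniquely the one of 343 3-step routes that fits.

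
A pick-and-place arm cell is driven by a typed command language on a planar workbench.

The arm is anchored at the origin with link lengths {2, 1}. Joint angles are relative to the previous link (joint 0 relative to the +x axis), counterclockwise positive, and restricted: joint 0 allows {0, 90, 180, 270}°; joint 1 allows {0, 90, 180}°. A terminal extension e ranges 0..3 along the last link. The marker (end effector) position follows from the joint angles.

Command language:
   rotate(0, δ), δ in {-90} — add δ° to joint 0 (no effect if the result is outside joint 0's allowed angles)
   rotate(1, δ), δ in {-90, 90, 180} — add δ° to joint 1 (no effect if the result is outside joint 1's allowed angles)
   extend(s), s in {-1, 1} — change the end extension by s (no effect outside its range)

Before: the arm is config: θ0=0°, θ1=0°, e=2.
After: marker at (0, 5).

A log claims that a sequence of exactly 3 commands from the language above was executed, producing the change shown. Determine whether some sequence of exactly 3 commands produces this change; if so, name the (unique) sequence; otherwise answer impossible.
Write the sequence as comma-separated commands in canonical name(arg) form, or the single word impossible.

rotate(0, -90), rotate(0, -90), rotate(0, -90)

start: config: θ0=0°, θ1=0°, e=2
step 1 (rotate(0, -90)): config: θ0=270°, θ1=0°, e=2
step 2 (rotate(0, -90)): config: θ0=180°, θ1=0°, e=2
step 3 (rotate(0, -90)): config: θ0=90°, θ1=0°, e=2
no other 3-command option fits: unique.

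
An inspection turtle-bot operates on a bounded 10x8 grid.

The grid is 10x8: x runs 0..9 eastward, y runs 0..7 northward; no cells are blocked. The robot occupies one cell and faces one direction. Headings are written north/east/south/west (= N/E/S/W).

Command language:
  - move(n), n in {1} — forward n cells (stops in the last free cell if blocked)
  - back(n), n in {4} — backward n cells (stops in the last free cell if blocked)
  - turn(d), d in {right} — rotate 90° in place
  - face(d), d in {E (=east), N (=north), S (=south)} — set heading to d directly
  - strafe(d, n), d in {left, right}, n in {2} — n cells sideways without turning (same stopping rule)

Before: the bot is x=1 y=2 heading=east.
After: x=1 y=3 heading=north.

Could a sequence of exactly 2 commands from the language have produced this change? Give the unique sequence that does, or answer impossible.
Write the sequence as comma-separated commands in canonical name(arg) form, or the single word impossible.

key: running move(1) before face(N) would end elsewhere — order is forced
start: x=1 y=2 heading=east
step 1 (face(N)): x=1 y=2 heading=north
step 2 (move(1)): x=1 y=3 heading=north
uniquely the one of 64 2-step routes that fits.

face(N), move(1)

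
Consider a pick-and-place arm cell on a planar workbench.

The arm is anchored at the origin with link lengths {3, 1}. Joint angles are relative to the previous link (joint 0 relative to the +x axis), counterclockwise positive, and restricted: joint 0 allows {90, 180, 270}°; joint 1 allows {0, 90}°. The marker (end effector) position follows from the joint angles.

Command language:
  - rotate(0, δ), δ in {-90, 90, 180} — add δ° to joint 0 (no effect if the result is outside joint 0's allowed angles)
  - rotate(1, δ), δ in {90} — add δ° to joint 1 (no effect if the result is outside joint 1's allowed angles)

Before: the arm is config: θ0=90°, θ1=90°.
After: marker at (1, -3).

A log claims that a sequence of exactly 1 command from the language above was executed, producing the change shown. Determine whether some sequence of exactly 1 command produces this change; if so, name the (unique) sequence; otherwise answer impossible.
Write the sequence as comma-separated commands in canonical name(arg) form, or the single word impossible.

initial: config: θ0=90°, θ1=90°
step 1 (rotate(0, 180)): config: θ0=270°, θ1=90°
all 4 alternatives checked — unique.

rotate(0, 180)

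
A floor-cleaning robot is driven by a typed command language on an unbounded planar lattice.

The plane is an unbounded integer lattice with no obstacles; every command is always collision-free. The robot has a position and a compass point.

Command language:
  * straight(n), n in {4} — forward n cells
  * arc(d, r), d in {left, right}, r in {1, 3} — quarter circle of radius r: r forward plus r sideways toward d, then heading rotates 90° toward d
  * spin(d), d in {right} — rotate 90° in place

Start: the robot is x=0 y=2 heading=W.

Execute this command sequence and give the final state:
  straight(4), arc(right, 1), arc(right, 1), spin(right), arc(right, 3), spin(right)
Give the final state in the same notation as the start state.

start: x=0 y=2 heading=W
1. straight(4) → x=-4 y=2 heading=W
2. arc(right, 1) → x=-5 y=3 heading=N
3. arc(right, 1) → x=-4 y=4 heading=E
4. spin(right) → x=-4 y=4 heading=S
5. arc(right, 3) → x=-7 y=1 heading=W
6. spin(right) → x=-7 y=1 heading=N

x=-7 y=1 heading=N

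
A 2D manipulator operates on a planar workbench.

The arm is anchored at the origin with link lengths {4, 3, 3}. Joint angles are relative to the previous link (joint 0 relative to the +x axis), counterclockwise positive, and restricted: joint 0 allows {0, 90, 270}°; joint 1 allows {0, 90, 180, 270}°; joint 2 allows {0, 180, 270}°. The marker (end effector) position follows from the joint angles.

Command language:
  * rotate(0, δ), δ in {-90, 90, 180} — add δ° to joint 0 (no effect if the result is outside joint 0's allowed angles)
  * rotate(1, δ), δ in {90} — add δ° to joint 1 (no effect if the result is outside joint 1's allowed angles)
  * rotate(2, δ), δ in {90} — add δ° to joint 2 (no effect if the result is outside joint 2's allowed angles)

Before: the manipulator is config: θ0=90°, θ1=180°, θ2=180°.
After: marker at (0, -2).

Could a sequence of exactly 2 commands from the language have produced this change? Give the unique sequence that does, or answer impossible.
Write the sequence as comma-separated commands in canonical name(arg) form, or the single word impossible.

rotate(2, 90), rotate(2, 90)

from: config: θ0=90°, θ1=180°, θ2=180°
step 1 (rotate(2, 90)): config: θ0=90°, θ1=180°, θ2=270°
step 2 (rotate(2, 90)): config: θ0=90°, θ1=180°, θ2=0°
no rival 2-sequence matches.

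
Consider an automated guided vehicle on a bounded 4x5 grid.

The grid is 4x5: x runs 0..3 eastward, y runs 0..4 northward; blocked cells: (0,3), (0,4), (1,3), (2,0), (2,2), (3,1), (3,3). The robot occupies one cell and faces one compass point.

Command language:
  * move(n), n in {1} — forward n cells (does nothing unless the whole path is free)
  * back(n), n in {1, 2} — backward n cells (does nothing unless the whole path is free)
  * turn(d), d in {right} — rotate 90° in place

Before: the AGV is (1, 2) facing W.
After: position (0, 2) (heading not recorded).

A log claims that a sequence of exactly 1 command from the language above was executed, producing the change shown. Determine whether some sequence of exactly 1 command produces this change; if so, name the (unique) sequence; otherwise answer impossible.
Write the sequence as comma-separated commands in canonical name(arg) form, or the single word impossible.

start: (1, 2) facing W
step 1 (move(1)): (0, 2) facing W
uniquely the one of 4 1-step routes that fits.

move(1)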